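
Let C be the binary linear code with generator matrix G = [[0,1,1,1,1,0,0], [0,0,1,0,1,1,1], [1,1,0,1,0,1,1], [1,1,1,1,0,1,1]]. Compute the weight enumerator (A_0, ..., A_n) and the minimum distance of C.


Weight distribution: A_0 = 1, A_1 = 2, A_2 = 1, A_3 = 2, A_4 = 5, A_5 = 4, A_6 = 1. Minimum distance d = 1.

Enumerate all 2^4 = 16 messages m ∈ F_2^4.
For each, compute codeword c = mG in F_2^7, then tally its weight.
  m = 0000 → c = 0000000, weight = 0.
  m = 1000 → c = 0111100, weight = 4.
  m = 0100 → c = 0010111, weight = 4.
  m = 1100 → c = 0101011, weight = 4.
  m = 0010 → c = 1101011, weight = 5.
  m = 1010 → c = 1010111, weight = 5.
  m = 0110 → c = 1111100, weight = 5.
  m = 1110 → c = 1000000, weight = 1.
  m = 0001 → c = 1111011, weight = 6.
  m = 1001 → c = 1000111, weight = 4.
  m = 0101 → c = 1101100, weight = 4.
  m = 1101 → c = 1010000, weight = 2.
  m = 0011 → c = 0010000, weight = 1.
  m = 1011 → c = 0101100, weight = 3.
  m = 0111 → c = 0000111, weight = 3.
  m = 1111 → c = 0111011, weight = 5.
Tally weights:
  weight 0: 1 codewords.
  weight 1: 2 codewords.
  weight 2: 1 codewords.
  weight 3: 2 codewords.
  weight 4: 5 codewords.
  weight 5: 4 codewords.
  weight 6: 1 codewords.
Minimum distance d = smallest w > 0 with A_w > 0 = 1.
Sanity: Σ A_w = 16 = 2^4 = 16 ✓.


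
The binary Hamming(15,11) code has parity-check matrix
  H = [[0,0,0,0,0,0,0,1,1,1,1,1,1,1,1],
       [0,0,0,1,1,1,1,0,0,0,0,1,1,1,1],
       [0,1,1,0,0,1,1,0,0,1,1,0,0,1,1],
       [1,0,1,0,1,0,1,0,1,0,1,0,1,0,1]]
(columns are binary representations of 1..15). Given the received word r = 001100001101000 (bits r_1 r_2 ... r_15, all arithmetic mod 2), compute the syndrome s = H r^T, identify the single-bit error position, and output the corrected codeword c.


s = (1, 0, 0, 0)^T, error position = 8, corrected codeword c = 001100011101000

Compute s = H r^T mod 2 one row at a time:
  s_1 = 0 + 1 + 1 + 0 + 1 + 0 + 0 + 0 = 3 ≡ 1 (mod 2).
  s_2 = 1 + 0 + 0 + 0 + 1 + 0 + 0 + 0 = 2 ≡ 0 (mod 2).
  s_3 = 0 + 1 + 0 + 0 + 1 + 0 + 0 + 0 = 2 ≡ 0 (mod 2).
  s_4 = 0 + 1 + 0 + 0 + 1 + 0 + 0 + 0 = 2 ≡ 0 (mod 2).
s = (1, 0, 0, 0)^T — this equals column 8 of H (binary 1000), so error is at position 8.
Correct: flip bit 8 of r = 001100001101000 to get c = 001100011101000.


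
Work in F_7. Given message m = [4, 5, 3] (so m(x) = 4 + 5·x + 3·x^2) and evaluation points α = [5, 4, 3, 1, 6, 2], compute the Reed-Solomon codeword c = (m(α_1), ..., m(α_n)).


c = [6, 2, 4, 5, 2, 5]

Message polynomial: m(x) = 4 + 5·x + 3·x^2 (mod 7).
For each evaluation point α_i, compute m(α_i) mod 7:
  α_1 = 5: Horner steps 3 → 6 → 6, so m(5) = 6.
  α_2 = 4: Horner steps 3 → 3 → 2, so m(4) = 2.
  α_3 = 3: Horner steps 3 → 0 → 4, so m(3) = 4.
  α_4 = 1: Horner steps 3 → 1 → 5, so m(1) = 5.
  α_5 = 6: Horner steps 3 → 2 → 2, so m(6) = 2.
  α_6 = 2: Horner steps 3 → 4 → 5, so m(2) = 5.
Codeword c = [6, 2, 4, 5, 2, 5] ∈ F_7^6.


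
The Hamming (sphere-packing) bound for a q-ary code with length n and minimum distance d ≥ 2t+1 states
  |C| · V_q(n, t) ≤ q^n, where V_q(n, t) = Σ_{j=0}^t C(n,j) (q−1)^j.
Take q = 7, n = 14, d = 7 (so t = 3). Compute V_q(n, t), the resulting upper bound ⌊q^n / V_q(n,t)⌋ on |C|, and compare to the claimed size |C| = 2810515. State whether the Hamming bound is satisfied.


V_q(n, t) = 81985, q^n = 678223072849, Hamming bound = 8272526, |C| = 2810515 ≤ bound (satisfied).

Step 1: Compute V_q(n, t) = Σ_{j=0}^3 C(n, j) (q−1)^j.
  j = 0: C(14,0)·(6)^0 = 1·1 = 1.
  j = 1: C(14,1)·(6)^1 = 14·6 = 84.
  j = 2: C(14,2)·(6)^2 = 91·36 = 3276.
  j = 3: C(14,3)·(6)^3 = 364·216 = 78624.
  V_q(n, t) = 1 + 84 + 3276 + 78624 = 81985.
Step 2: q^n = 7^14 = 678223072849.
Step 3: Hamming bound ⌊q^n / V_q(n,t)⌋ = ⌊678223072849/81985⌋ = 8272526.
Step 4: Compare |C| = 2810515 to 8272526: satisfied.
The claimed |C| lies below the Hamming bound.


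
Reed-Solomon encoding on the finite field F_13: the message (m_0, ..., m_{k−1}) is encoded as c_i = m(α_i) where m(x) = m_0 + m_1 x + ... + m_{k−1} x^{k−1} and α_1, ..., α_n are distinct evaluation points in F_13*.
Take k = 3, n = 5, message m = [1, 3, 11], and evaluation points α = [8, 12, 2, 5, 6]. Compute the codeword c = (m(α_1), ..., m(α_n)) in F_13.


c = [1, 9, 12, 5, 12]

Message polynomial: m(x) = 1 + 3·x + 11·x^2 (mod 13).
For each evaluation point α_i, compute m(α_i) mod 13:
  α_1 = 8: Horner steps 11 → 0 → 1, so m(8) = 1.
  α_2 = 12: Horner steps 11 → 5 → 9, so m(12) = 9.
  α_3 = 2: Horner steps 11 → 12 → 12, so m(2) = 12.
  α_4 = 5: Horner steps 11 → 6 → 5, so m(5) = 5.
  α_5 = 6: Horner steps 11 → 4 → 12, so m(6) = 12.
Codeword c = [1, 9, 12, 5, 12] ∈ F_13^5.


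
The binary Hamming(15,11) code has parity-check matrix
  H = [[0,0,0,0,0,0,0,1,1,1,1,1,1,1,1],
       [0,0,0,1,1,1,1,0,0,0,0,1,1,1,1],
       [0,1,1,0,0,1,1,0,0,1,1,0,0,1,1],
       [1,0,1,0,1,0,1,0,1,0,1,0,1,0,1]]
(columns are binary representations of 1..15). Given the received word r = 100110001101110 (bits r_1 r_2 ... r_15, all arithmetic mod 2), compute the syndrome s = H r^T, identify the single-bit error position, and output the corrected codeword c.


s = (1, 1, 0, 0)^T, error position = 12, corrected codeword c = 100110001100110

Compute s = H r^T mod 2 one row at a time:
  s_1 = 0 + 1 + 1 + 0 + 1 + 1 + 1 + 0 = 5 ≡ 1 (mod 2).
  s_2 = 1 + 1 + 0 + 0 + 1 + 1 + 1 + 0 = 5 ≡ 1 (mod 2).
  s_3 = 0 + 0 + 0 + 0 + 1 + 0 + 1 + 0 = 2 ≡ 0 (mod 2).
  s_4 = 1 + 0 + 1 + 0 + 1 + 0 + 1 + 0 = 4 ≡ 0 (mod 2).
s = (1, 1, 0, 0)^T — this equals column 12 of H (binary 1100), so error is at position 12.
Correct: flip bit 12 of r = 100110001101110 to get c = 100110001100110.


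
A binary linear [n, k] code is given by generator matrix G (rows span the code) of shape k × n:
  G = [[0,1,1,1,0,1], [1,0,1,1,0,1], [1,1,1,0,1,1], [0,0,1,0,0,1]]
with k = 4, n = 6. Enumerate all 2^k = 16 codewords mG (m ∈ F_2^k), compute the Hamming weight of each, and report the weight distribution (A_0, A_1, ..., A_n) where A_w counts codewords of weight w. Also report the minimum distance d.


Weight distribution: A_0 = 1, A_1 = 1, A_2 = 4, A_3 = 4, A_4 = 3, A_5 = 3. Minimum distance d = 1.

Enumerate all 2^4 = 16 messages m ∈ F_2^4.
For each, compute codeword c = mG in F_2^6, then tally its weight.
  m = 0000 → c = 000000, weight = 0.
  m = 1000 → c = 011101, weight = 4.
  m = 0100 → c = 101101, weight = 4.
  m = 1100 → c = 110000, weight = 2.
  m = 0010 → c = 111011, weight = 5.
  m = 1010 → c = 100110, weight = 3.
  m = 0110 → c = 010110, weight = 3.
  m = 1110 → c = 001011, weight = 3.
  m = 0001 → c = 001001, weight = 2.
  m = 1001 → c = 010100, weight = 2.
  m = 0101 → c = 100100, weight = 2.
  m = 1101 → c = 111001, weight = 4.
  m = 0011 → c = 110010, weight = 3.
  m = 1011 → c = 101111, weight = 5.
  m = 0111 → c = 011111, weight = 5.
  m = 1111 → c = 000010, weight = 1.
Tally weights:
  weight 0: 1 codewords.
  weight 1: 1 codewords.
  weight 2: 4 codewords.
  weight 3: 4 codewords.
  weight 4: 3 codewords.
  weight 5: 3 codewords.
Minimum distance d = smallest w > 0 with A_w > 0 = 1.
Sanity: Σ A_w = 16 = 2^4 = 16 ✓.


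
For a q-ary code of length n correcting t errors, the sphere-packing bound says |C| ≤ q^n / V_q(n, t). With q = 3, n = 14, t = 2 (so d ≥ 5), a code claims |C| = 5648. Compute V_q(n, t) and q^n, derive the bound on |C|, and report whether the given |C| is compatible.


V_q(n, t) = 393, q^n = 4782969, Hamming bound = 12170, |C| = 5648 ≤ bound (satisfied).

Step 1: Compute V_q(n, t) = Σ_{j=0}^2 C(n, j) (q−1)^j.
  j = 0: C(14,0)·(2)^0 = 1·1 = 1.
  j = 1: C(14,1)·(2)^1 = 14·2 = 28.
  j = 2: C(14,2)·(2)^2 = 91·4 = 364.
  V_q(n, t) = 1 + 28 + 364 = 393.
Step 2: q^n = 3^14 = 4782969.
Step 3: Hamming bound ⌊q^n / V_q(n,t)⌋ = ⌊4782969/393⌋ = 12170.
Step 4: Compare |C| = 5648 to 12170: satisfied.
The claimed |C| lies below the Hamming bound.


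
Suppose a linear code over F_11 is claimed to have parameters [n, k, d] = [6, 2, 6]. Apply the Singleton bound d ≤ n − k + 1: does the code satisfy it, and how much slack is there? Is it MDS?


Singleton RHS = n − k + 1 = 5, slack = -1, bound violated (no such code; not MDS).

Singleton bound: d ≤ n − k + 1.
Here n = 6, k = 2, so n − k + 1 = 5.
Given d = 6, check d ≤ 5: NO.
Slack = (n − k + 1) − d = -1.
The slack is negative: d = 6 exceeds n − k + 1 = 5 by 1, so the Singleton bound is violated and no linear [6, 2, 6]_11 code can exist. In particular it is not MDS (MDS requires d = n − k + 1 exactly).
Description: the claimed parameters are [6, 2, 6]_11; such a code would be impossible (violates the Singleton bound).


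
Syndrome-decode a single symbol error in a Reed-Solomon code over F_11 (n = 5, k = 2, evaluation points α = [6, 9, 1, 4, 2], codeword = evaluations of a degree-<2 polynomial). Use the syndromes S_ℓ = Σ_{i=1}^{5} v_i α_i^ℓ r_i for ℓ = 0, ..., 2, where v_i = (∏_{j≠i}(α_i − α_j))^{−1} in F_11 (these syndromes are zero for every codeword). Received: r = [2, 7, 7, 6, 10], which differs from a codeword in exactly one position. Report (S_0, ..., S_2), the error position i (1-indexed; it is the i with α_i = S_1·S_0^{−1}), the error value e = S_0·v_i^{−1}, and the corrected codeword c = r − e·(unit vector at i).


S = (5, 5, 5), error at position 3, error magnitude e = 6, c = [2, 7, 1, 6, 10].

Step 1: column multipliers v_i = (∏_{j≠i}(α_i − α_j))^{−1} mod 11.
  i = 1 (α = 6): (6−9)(6−1)(6−4)(6−2) = (−3)·5·2·4 = −120 ≡ 1, so v_1 = 1^{−1} = 1 (mod 11).
  i = 2 (α = 9): (9−6)(9−1)(9−4)(9−2) = 3·8·5·7 = 840 ≡ 4, so v_2 = 4^{−1} = 3 (mod 11).
  i = 3 (α = 1): (1−6)(1−9)(1−4)(1−2) = (−5)·(−8)·(−3)·(−1) = 120 ≡ 10, so v_3 = 10^{−1} = 10 (mod 11).
  i = 4 (α = 4): (4−6)(4−9)(4−1)(4−2) = (−2)·(−5)·3·2 = 60 ≡ 5, so v_4 = 5^{−1} = 9 (mod 11).
  i = 5 (α = 2): (2−6)(2−9)(2−1)(2−4) = (−4)·(−7)·1·(−2) = −56 ≡ 10, so v_5 = 10^{−1} = 10 (mod 11).
  v = [1, 3, 10, 9, 10].
Step 2: syndromes of r = [2, 7, 7, 6, 10] (all sums mod 11).
  S_0 = Σ v_i r_i = 1·2 + 3·7 + 10·7 + 9·6 + 10·10 = 247 ≡ 5.
  S_1 = Σ v_i α_i r_i = 1·6·2 + 3·9·7 + 10·1·7 + 9·4·6 + 10·2·10 = 687 ≡ 5.
  α_i^2 mod 11 = [3, 4, 1, 5, 4].
  S_2 = Σ v_i α_i^2 r_i = 1·3·2 + 3·4·7 + 10·1·7 + 9·5·6 + 10·4·10 = 830 ≡ 5.
  S = (5, 5, 5) ≠ 0, so r is not a codeword (an error is present).
Step 3: locate the error. For a single error e at position i, S_ℓ = v_i·e·α_i^ℓ, so α_err = S_1/S_0.
  S_0^{−1} = 5^{−1} = 9 (mod 11), so α_err = 5·9 = 45 ≡ 1 = α_3. Error position i = 3.
  Consistency check: S_2/S_1 = 5·9 = 45 ≡ 1 = α_err ✓ (single-error assumption holds).
Step 4: error magnitude e = S_0/v_3 = S_0·∏_{j≠3}(α_3 − α_j) = 5·10 = 50 ≡ 6 (mod 11).
Step 5: correct position 3: c_3 = r_3 − e = 7 − 6 ≡ 1 (mod 11). Hence c = [2, 7, 1, 6, 10].
  Check: interpolating c through the α_i gives m(x) = 3 + 9·x (degree < 2) with m(α_i) = c_i for every i, so c is indeed a codeword.


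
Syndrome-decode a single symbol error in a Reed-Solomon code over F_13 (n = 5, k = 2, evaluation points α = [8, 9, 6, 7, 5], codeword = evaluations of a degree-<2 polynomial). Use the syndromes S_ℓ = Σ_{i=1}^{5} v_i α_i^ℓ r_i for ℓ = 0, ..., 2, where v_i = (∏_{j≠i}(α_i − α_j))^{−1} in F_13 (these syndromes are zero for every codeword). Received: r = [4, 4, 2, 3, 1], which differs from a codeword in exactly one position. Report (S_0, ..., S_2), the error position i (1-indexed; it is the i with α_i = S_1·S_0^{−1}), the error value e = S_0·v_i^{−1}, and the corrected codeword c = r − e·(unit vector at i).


S = (7, 11, 8), error at position 2, error magnitude e = 12, c = [4, 5, 2, 3, 1].

Step 1: column multipliers v_i = (∏_{j≠i}(α_i − α_j))^{−1} mod 13.
  i = 1 (α = 8): (8−9)(8−6)(8−7)(8−5) = (−1)·2·1·3 = −6 ≡ 7, so v_1 = 7^{−1} = 2 (mod 13).
  i = 2 (α = 9): (9−8)(9−6)(9−7)(9−5) = 1·3·2·4 = 24 ≡ 11, so v_2 = 11^{−1} = 6 (mod 13).
  i = 3 (α = 6): (6−8)(6−9)(6−7)(6−5) = (−2)·(−3)·(−1)·1 = −6 ≡ 7, so v_3 = 7^{−1} = 2 (mod 13).
  i = 4 (α = 7): (7−8)(7−9)(7−6)(7−5) = (−1)·(−2)·1·2 = 4 ≡ 4, so v_4 = 4^{−1} = 10 (mod 13).
  i = 5 (α = 5): (5−8)(5−9)(5−6)(5−7) = (−3)·(−4)·(−1)·(−2) = 24 ≡ 11, so v_5 = 11^{−1} = 6 (mod 13).
  v = [2, 6, 2, 10, 6].
Step 2: syndromes of r = [4, 4, 2, 3, 1] (all sums mod 13).
  S_0 = Σ v_i r_i = 2·4 + 6·4 + 2·2 + 10·3 + 6·1 = 72 ≡ 7.
  S_1 = Σ v_i α_i r_i = 2·8·4 + 6·9·4 + 2·6·2 + 10·7·3 + 6·5·1 = 544 ≡ 11.
  α_i^2 mod 13 = [12, 3, 10, 10, 12].
  S_2 = Σ v_i α_i^2 r_i = 2·12·4 + 6·3·4 + 2·10·2 + 10·10·3 + 6·12·1 = 580 ≡ 8.
  S = (7, 11, 8) ≠ 0, so r is not a codeword (an error is present).
Step 3: locate the error. For a single error e at position i, S_ℓ = v_i·e·α_i^ℓ, so α_err = S_1/S_0.
  S_0^{−1} = 7^{−1} = 2 (mod 13), so α_err = 11·2 = 22 ≡ 9 = α_2. Error position i = 2.
  Consistency check: S_2/S_1 = 8·6 = 48 ≡ 9 = α_err ✓ (single-error assumption holds).
Step 4: error magnitude e = S_0/v_2 = S_0·∏_{j≠2}(α_2 − α_j) = 7·11 = 77 ≡ 12 (mod 13).
Step 5: correct position 2: c_2 = r_2 − e = 4 − 12 ≡ 5 (mod 13). Hence c = [4, 5, 2, 3, 1].
  Check: interpolating c through the α_i gives m(x) = 9 + 1·x (degree < 2) with m(α_i) = c_i for every i, so c is indeed a codeword.


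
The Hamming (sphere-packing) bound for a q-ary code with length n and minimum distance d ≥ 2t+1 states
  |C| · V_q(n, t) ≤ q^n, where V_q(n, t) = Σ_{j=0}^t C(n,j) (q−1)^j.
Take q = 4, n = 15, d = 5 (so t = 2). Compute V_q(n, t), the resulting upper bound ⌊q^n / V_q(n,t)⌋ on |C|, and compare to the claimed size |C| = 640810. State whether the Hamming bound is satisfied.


V_q(n, t) = 991, q^n = 1073741824, Hamming bound = 1083493, |C| = 640810 ≤ bound (satisfied).

Step 1: Compute V_q(n, t) = Σ_{j=0}^2 C(n, j) (q−1)^j.
  j = 0: C(15,0)·(3)^0 = 1·1 = 1.
  j = 1: C(15,1)·(3)^1 = 15·3 = 45.
  j = 2: C(15,2)·(3)^2 = 105·9 = 945.
  V_q(n, t) = 1 + 45 + 945 = 991.
Step 2: q^n = 4^15 = 1073741824.
Step 3: Hamming bound ⌊q^n / V_q(n,t)⌋ = ⌊1073741824/991⌋ = 1083493.
Step 4: Compare |C| = 640810 to 1083493: satisfied.
The claimed |C| lies below the Hamming bound.


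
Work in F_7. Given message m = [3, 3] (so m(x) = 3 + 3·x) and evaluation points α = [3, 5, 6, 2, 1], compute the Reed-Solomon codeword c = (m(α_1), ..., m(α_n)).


c = [5, 4, 0, 2, 6]

Message polynomial: m(x) = 3 + 3·x (mod 7).
For each evaluation point α_i, compute m(α_i) mod 7:
  α_1 = 3: Horner steps 3 → 5, so m(3) = 5.
  α_2 = 5: Horner steps 3 → 4, so m(5) = 4.
  α_3 = 6: Horner steps 3 → 0, so m(6) = 0.
  α_4 = 2: Horner steps 3 → 2, so m(2) = 2.
  α_5 = 1: Horner steps 3 → 6, so m(1) = 6.
Codeword c = [5, 4, 0, 2, 6] ∈ F_7^5.


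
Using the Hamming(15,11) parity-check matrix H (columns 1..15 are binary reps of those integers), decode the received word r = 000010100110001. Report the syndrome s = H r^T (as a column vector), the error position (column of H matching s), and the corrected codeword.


s = (1, 1, 0, 0)^T, error position = 12, corrected codeword c = 000010100111001

Compute s = H r^T mod 2 one row at a time:
  s_1 = 0 + 0 + 1 + 1 + 0 + 0 + 0 + 1 = 3 ≡ 1 (mod 2).
  s_2 = 0 + 1 + 0 + 1 + 0 + 0 + 0 + 1 = 3 ≡ 1 (mod 2).
  s_3 = 0 + 0 + 0 + 1 + 1 + 1 + 0 + 1 = 4 ≡ 0 (mod 2).
  s_4 = 0 + 0 + 1 + 1 + 0 + 1 + 0 + 1 = 4 ≡ 0 (mod 2).
s = (1, 1, 0, 0)^T — this equals column 12 of H (binary 1100), so error is at position 12.
Correct: flip bit 12 of r = 000010100110001 to get c = 000010100111001.


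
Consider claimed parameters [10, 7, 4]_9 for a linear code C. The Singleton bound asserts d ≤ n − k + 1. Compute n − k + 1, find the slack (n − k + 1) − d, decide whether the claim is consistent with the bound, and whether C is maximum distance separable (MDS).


Singleton RHS = n − k + 1 = 4, slack = 0, bound satisfied, MDS.

Singleton bound: d ≤ n − k + 1.
Here n = 10, k = 7, so n − k + 1 = 4.
Given d = 4, check d ≤ 4: YES.
Slack = (n − k + 1) − d = 0.
The code is MDS (slack = 0).
Description: the claimed parameters are [10, 7, 4]_9; such a code would be MDS (meets Singleton bound).


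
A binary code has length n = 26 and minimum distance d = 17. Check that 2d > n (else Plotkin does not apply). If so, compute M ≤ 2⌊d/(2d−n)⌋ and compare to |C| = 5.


Plotkin bound M ≤ 4; given |C| = 5 > bound (violated).

Check applicability: 2d = 34, n = 26.
2d − n = 8 > 0, so Plotkin applies.
Compute d/(2d−n) = 17/8 ≈ 2.1250.
⌊d/(2d−n)⌋ = 2.
Plotkin bound: M ≤ 2·2 = 4.
Given |C| = 5, check: VIOLATED.
This |C| is above the Plotkin bound, so no binary code with n = 26, d = 17 and 5 codewords exists.


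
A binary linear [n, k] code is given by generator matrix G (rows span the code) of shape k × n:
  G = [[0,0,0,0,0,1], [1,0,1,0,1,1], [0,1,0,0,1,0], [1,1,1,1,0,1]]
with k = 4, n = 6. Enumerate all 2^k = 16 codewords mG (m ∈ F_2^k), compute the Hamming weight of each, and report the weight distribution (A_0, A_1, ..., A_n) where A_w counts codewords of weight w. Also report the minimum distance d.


Weight distribution: A_0 = 1, A_1 = 2, A_2 = 2, A_3 = 4, A_4 = 5, A_5 = 2. Minimum distance d = 1.

Enumerate all 2^4 = 16 messages m ∈ F_2^4.
For each, compute codeword c = mG in F_2^6, then tally its weight.
  m = 0000 → c = 000000, weight = 0.
  m = 1000 → c = 000001, weight = 1.
  m = 0100 → c = 101011, weight = 4.
  m = 1100 → c = 101010, weight = 3.
  m = 0010 → c = 010010, weight = 2.
  m = 1010 → c = 010011, weight = 3.
  m = 0110 → c = 111001, weight = 4.
  m = 1110 → c = 111000, weight = 3.
  m = 0001 → c = 111101, weight = 5.
  m = 1001 → c = 111100, weight = 4.
  m = 0101 → c = 010110, weight = 3.
  m = 1101 → c = 010111, weight = 4.
  m = 0011 → c = 101111, weight = 5.
  m = 1011 → c = 101110, weight = 4.
  m = 0111 → c = 000100, weight = 1.
  m = 1111 → c = 000101, weight = 2.
Tally weights:
  weight 0: 1 codewords.
  weight 1: 2 codewords.
  weight 2: 2 codewords.
  weight 3: 4 codewords.
  weight 4: 5 codewords.
  weight 5: 2 codewords.
Minimum distance d = smallest w > 0 with A_w > 0 = 1.
Sanity: Σ A_w = 16 = 2^4 = 16 ✓.


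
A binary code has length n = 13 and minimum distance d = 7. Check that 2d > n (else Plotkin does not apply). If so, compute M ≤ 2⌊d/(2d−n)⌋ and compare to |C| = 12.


Plotkin bound M ≤ 14; given |C| = 12 ≤ bound (satisfied).

Check applicability: 2d = 14, n = 13.
2d − n = 1 > 0, so Plotkin applies.
Compute d/(2d−n) = 7/1 ≈ 7.0000.
⌊d/(2d−n)⌋ = 7.
Plotkin bound: M ≤ 2·7 = 14.
Given |C| = 12, check: satisfied.
This |C| is below the Plotkin bound.


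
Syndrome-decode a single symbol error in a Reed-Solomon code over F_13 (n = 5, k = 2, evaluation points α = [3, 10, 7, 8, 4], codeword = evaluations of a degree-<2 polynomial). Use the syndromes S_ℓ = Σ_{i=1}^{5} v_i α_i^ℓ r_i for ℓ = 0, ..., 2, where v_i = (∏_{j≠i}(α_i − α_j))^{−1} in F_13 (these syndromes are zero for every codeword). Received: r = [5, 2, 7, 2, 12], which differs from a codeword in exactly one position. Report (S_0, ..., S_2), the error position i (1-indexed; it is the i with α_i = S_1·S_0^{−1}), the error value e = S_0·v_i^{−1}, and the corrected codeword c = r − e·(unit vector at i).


S = (12, 5, 1), error at position 4, error magnitude e = 1, c = [5, 2, 7, 1, 12].

Step 1: column multipliers v_i = (∏_{j≠i}(α_i − α_j))^{−1} mod 13.
  i = 1 (α = 3): (3−10)(3−7)(3−8)(3−4) = (−7)·(−4)·(−5)·(−1) = 140 ≡ 10, so v_1 = 10^{−1} = 4 (mod 13).
  i = 2 (α = 10): (10−3)(10−7)(10−8)(10−4) = 7·3·2·6 = 252 ≡ 5, so v_2 = 5^{−1} = 8 (mod 13).
  i = 3 (α = 7): (7−3)(7−10)(7−8)(7−4) = 4·(−3)·(−1)·3 = 36 ≡ 10, so v_3 = 10^{−1} = 4 (mod 13).
  i = 4 (α = 8): (8−3)(8−10)(8−7)(8−4) = 5·(−2)·1·4 = −40 ≡ 12, so v_4 = 12^{−1} = 12 (mod 13).
  i = 5 (α = 4): (4−3)(4−10)(4−7)(4−8) = 1·(−6)·(−3)·(−4) = −72 ≡ 6, so v_5 = 6^{−1} = 11 (mod 13).
  v = [4, 8, 4, 12, 11].
Step 2: syndromes of r = [5, 2, 7, 2, 12] (all sums mod 13).
  S_0 = Σ v_i r_i = 4·5 + 8·2 + 4·7 + 12·2 + 11·12 = 220 ≡ 12.
  S_1 = Σ v_i α_i r_i = 4·3·5 + 8·10·2 + 4·7·7 + 12·8·2 + 11·4·12 = 1136 ≡ 5.
  α_i^2 mod 13 = [9, 9, 10, 12, 3].
  S_2 = Σ v_i α_i^2 r_i = 4·9·5 + 8·9·2 + 4·10·7 + 12·12·2 + 11·3·12 = 1288 ≡ 1.
  S = (12, 5, 1) ≠ 0, so r is not a codeword (an error is present).
Step 3: locate the error. For a single error e at position i, S_ℓ = v_i·e·α_i^ℓ, so α_err = S_1/S_0.
  S_0^{−1} = 12^{−1} = 12 (mod 13), so α_err = 5·12 = 60 ≡ 8 = α_4. Error position i = 4.
  Consistency check: S_2/S_1 = 1·8 = 8 ≡ 8 = α_err ✓ (single-error assumption holds).
Step 4: error magnitude e = S_0/v_4 = S_0·∏_{j≠4}(α_4 − α_j) = 12·12 = 144 ≡ 1 (mod 13).
Step 5: correct position 4: c_4 = r_4 − e = 2 − 1 ≡ 1 (mod 13). Hence c = [5, 2, 7, 1, 12].
  Check: interpolating c through the α_i gives m(x) = 10 + 7·x (degree < 2) with m(α_i) = c_i for every i, so c is indeed a codeword.


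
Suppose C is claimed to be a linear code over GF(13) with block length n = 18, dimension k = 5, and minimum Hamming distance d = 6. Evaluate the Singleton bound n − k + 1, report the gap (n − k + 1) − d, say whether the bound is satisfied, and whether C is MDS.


Singleton RHS = n − k + 1 = 14, slack = 8, bound satisfied, not MDS.

Singleton bound: d ≤ n − k + 1.
Here n = 18, k = 5, so n − k + 1 = 14.
Given d = 6, check d ≤ 14: YES.
Slack = (n − k + 1) − d = 8.
The code is NOT MDS (slack = 8 > 0).
Description: the claimed parameters are [18, 5, 6]_13; such a code would be non-MDS.


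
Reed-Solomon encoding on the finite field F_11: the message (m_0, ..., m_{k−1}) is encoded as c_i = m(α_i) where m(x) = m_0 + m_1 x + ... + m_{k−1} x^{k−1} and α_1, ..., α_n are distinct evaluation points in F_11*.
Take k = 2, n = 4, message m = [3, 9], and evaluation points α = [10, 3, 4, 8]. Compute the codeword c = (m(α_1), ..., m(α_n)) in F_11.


c = [5, 8, 6, 9]

Message polynomial: m(x) = 3 + 9·x (mod 11).
For each evaluation point α_i, compute m(α_i) mod 11:
  α_1 = 10: Horner steps 9 → 5, so m(10) = 5.
  α_2 = 3: Horner steps 9 → 8, so m(3) = 8.
  α_3 = 4: Horner steps 9 → 6, so m(4) = 6.
  α_4 = 8: Horner steps 9 → 9, so m(8) = 9.
Codeword c = [5, 8, 6, 9] ∈ F_11^4.


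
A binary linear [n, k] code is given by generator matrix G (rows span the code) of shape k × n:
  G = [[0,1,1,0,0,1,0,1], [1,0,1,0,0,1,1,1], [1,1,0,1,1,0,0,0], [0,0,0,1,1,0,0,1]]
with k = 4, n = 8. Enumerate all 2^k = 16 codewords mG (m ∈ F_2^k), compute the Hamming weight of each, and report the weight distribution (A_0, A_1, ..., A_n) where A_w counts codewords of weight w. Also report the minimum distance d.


Weight distribution: A_0 = 1, A_2 = 1, A_3 = 5, A_4 = 3, A_5 = 2, A_6 = 3, A_7 = 1. Minimum distance d = 2.

Enumerate all 2^4 = 16 messages m ∈ F_2^4.
For each, compute codeword c = mG in F_2^8, then tally its weight.
  m = 0000 → c = 00000000, weight = 0.
  m = 1000 → c = 01100101, weight = 4.
  m = 0100 → c = 10100111, weight = 5.
  m = 1100 → c = 11000010, weight = 3.
  m = 0010 → c = 11011000, weight = 4.
  m = 1010 → c = 10111101, weight = 6.
  m = 0110 → c = 01111111, weight = 7.
  m = 1110 → c = 00011010, weight = 3.
  m = 0001 → c = 00011001, weight = 3.
  m = 1001 → c = 01111100, weight = 5.
  m = 0101 → c = 10111110, weight = 6.
  m = 1101 → c = 11011011, weight = 6.
  m = 0011 → c = 11000001, weight = 3.
  m = 1011 → c = 10100100, weight = 3.
  m = 0111 → c = 01100110, weight = 4.
  m = 1111 → c = 00000011, weight = 2.
Tally weights:
  weight 0: 1 codewords.
  weight 2: 1 codewords.
  weight 3: 5 codewords.
  weight 4: 3 codewords.
  weight 5: 2 codewords.
  weight 6: 3 codewords.
  weight 7: 1 codewords.
Minimum distance d = smallest w > 0 with A_w > 0 = 2.
Sanity: Σ A_w = 16 = 2^4 = 16 ✓.


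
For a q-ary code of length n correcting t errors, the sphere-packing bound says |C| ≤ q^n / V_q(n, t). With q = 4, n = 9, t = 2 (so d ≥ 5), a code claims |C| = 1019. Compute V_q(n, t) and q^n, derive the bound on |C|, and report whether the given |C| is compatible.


V_q(n, t) = 352, q^n = 262144, Hamming bound = 744, |C| = 1019 > bound (violated).

Step 1: Compute V_q(n, t) = Σ_{j=0}^2 C(n, j) (q−1)^j.
  j = 0: C(9,0)·(3)^0 = 1·1 = 1.
  j = 1: C(9,1)·(3)^1 = 9·3 = 27.
  j = 2: C(9,2)·(3)^2 = 36·9 = 324.
  V_q(n, t) = 1 + 27 + 324 = 352.
Step 2: q^n = 4^9 = 262144.
Step 3: Hamming bound ⌊q^n / V_q(n,t)⌋ = ⌊262144/352⌋ = 744.
Step 4: Compare |C| = 1019 to 744: violated.
The claimed |C| lies above the Hamming bound, so no 4-ary code of length 9 with d ≥ 5 can have 1019 codewords.


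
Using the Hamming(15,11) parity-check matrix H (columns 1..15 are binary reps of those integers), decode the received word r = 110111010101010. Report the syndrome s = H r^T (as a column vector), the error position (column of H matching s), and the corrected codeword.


s = (0, 1, 0, 0)^T, error position = 4, corrected codeword c = 110011010101010

Compute s = H r^T mod 2 one row at a time:
  s_1 = 1 + 0 + 1 + 0 + 1 + 0 + 1 + 0 = 4 ≡ 0 (mod 2).
  s_2 = 1 + 1 + 1 + 0 + 1 + 0 + 1 + 0 = 5 ≡ 1 (mod 2).
  s_3 = 1 + 0 + 1 + 0 + 1 + 0 + 1 + 0 = 4 ≡ 0 (mod 2).
  s_4 = 1 + 0 + 1 + 0 + 0 + 0 + 0 + 0 = 2 ≡ 0 (mod 2).
s = (0, 1, 0, 0)^T — this equals column 4 of H (binary 0100), so error is at position 4.
Correct: flip bit 4 of r = 110111010101010 to get c = 110011010101010.


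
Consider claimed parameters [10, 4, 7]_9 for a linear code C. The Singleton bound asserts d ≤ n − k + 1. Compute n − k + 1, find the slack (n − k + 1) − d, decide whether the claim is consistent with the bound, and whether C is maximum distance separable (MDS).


Singleton RHS = n − k + 1 = 7, slack = 0, bound satisfied, MDS.

Singleton bound: d ≤ n − k + 1.
Here n = 10, k = 4, so n − k + 1 = 7.
Given d = 7, check d ≤ 7: YES.
Slack = (n − k + 1) − d = 0.
The code is MDS (slack = 0).
Description: the claimed parameters are [10, 4, 7]_9; such a code would be MDS (meets Singleton bound).


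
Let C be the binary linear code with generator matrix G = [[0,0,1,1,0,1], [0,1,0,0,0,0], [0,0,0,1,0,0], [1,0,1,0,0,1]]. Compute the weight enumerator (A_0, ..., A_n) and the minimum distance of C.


Weight distribution: A_0 = 1, A_1 = 3, A_2 = 4, A_3 = 4, A_4 = 3, A_5 = 1. Minimum distance d = 1.

Enumerate all 2^4 = 16 messages m ∈ F_2^4.
For each, compute codeword c = mG in F_2^6, then tally its weight.
  m = 0000 → c = 000000, weight = 0.
  m = 1000 → c = 001101, weight = 3.
  m = 0100 → c = 010000, weight = 1.
  m = 1100 → c = 011101, weight = 4.
  m = 0010 → c = 000100, weight = 1.
  m = 1010 → c = 001001, weight = 2.
  m = 0110 → c = 010100, weight = 2.
  m = 1110 → c = 011001, weight = 3.
  m = 0001 → c = 101001, weight = 3.
  m = 1001 → c = 100100, weight = 2.
  m = 0101 → c = 111001, weight = 4.
  m = 1101 → c = 110100, weight = 3.
  m = 0011 → c = 101101, weight = 4.
  m = 1011 → c = 100000, weight = 1.
  m = 0111 → c = 111101, weight = 5.
  m = 1111 → c = 110000, weight = 2.
Tally weights:
  weight 0: 1 codewords.
  weight 1: 3 codewords.
  weight 2: 4 codewords.
  weight 3: 4 codewords.
  weight 4: 3 codewords.
  weight 5: 1 codewords.
Minimum distance d = smallest w > 0 with A_w > 0 = 1.
Sanity: Σ A_w = 16 = 2^4 = 16 ✓.


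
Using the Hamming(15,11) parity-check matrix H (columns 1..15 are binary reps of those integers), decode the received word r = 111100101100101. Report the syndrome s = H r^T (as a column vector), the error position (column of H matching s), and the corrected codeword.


s = (0, 0, 1, 0)^T, error position = 2, corrected codeword c = 101100101100101

Compute s = H r^T mod 2 one row at a time:
  s_1 = 0 + 1 + 1 + 0 + 0 + 1 + 0 + 1 = 4 ≡ 0 (mod 2).
  s_2 = 1 + 0 + 0 + 1 + 0 + 1 + 0 + 1 = 4 ≡ 0 (mod 2).
  s_3 = 1 + 1 + 0 + 1 + 1 + 0 + 0 + 1 = 5 ≡ 1 (mod 2).
  s_4 = 1 + 1 + 0 + 1 + 1 + 0 + 1 + 1 = 6 ≡ 0 (mod 2).
s = (0, 0, 1, 0)^T — this equals column 2 of H (binary 0010), so error is at position 2.
Correct: flip bit 2 of r = 111100101100101 to get c = 101100101100101.


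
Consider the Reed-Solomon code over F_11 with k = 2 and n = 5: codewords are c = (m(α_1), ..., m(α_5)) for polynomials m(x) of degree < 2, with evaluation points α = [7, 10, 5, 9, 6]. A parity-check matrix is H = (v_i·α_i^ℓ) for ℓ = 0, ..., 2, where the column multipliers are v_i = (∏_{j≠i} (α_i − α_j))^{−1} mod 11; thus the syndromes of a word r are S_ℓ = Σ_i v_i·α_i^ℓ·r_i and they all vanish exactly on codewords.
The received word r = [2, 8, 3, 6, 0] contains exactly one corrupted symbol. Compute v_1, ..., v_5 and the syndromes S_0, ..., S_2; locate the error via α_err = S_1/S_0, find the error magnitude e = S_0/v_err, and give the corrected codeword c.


S = (7, 2, 10), error at position 3, error magnitude e = 5, c = [2, 8, 9, 6, 0].

Step 1: column multipliers v_i = (∏_{j≠i}(α_i − α_j))^{−1} mod 11.
  i = 1 (α = 7): (7−10)(7−5)(7−9)(7−6) = (−3)·2·(−2)·1 = 12 ≡ 1, so v_1 = 1^{−1} = 1 (mod 11).
  i = 2 (α = 10): (10−7)(10−5)(10−9)(10−6) = 3·5·1·4 = 60 ≡ 5, so v_2 = 5^{−1} = 9 (mod 11).
  i = 3 (α = 5): (5−7)(5−10)(5−9)(5−6) = (−2)·(−5)·(−4)·(−1) = 40 ≡ 7, so v_3 = 7^{−1} = 8 (mod 11).
  i = 4 (α = 9): (9−7)(9−10)(9−5)(9−6) = 2·(−1)·4·3 = −24 ≡ 9, so v_4 = 9^{−1} = 5 (mod 11).
  i = 5 (α = 6): (6−7)(6−10)(6−5)(6−9) = (−1)·(−4)·1·(−3) = −12 ≡ 10, so v_5 = 10^{−1} = 10 (mod 11).
  v = [1, 9, 8, 5, 10].
Step 2: syndromes of r = [2, 8, 3, 6, 0] (all sums mod 11).
  S_0 = Σ v_i r_i = 1·2 + 9·8 + 8·3 + 5·6 + 10·0 = 128 ≡ 7.
  S_1 = Σ v_i α_i r_i = 1·7·2 + 9·10·8 + 8·5·3 + 5·9·6 + 10·6·0 = 1124 ≡ 2.
  α_i^2 mod 11 = [5, 1, 3, 4, 3].
  S_2 = Σ v_i α_i^2 r_i = 1·5·2 + 9·1·8 + 8·3·3 + 5·4·6 + 10·3·0 = 274 ≡ 10.
  S = (7, 2, 10) ≠ 0, so r is not a codeword (an error is present).
Step 3: locate the error. For a single error e at position i, S_ℓ = v_i·e·α_i^ℓ, so α_err = S_1/S_0.
  S_0^{−1} = 7^{−1} = 8 (mod 11), so α_err = 2·8 = 16 ≡ 5 = α_3. Error position i = 3.
  Consistency check: S_2/S_1 = 10·6 = 60 ≡ 5 = α_err ✓ (single-error assumption holds).
Step 4: error magnitude e = S_0/v_3 = S_0·∏_{j≠3}(α_3 − α_j) = 7·7 = 49 ≡ 5 (mod 11).
Step 5: correct position 3: c_3 = r_3 − e = 3 − 5 ≡ 9 (mod 11). Hence c = [2, 8, 9, 6, 0].
  Check: interpolating c through the α_i gives m(x) = 10 + 2·x (degree < 2) with m(α_i) = c_i for every i, so c is indeed a codeword.


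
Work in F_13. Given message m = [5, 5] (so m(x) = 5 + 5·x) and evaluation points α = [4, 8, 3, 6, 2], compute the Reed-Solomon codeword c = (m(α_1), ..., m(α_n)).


c = [12, 6, 7, 9, 2]

Message polynomial: m(x) = 5 + 5·x (mod 13).
For each evaluation point α_i, compute m(α_i) mod 13:
  α_1 = 4: Horner steps 5 → 12, so m(4) = 12.
  α_2 = 8: Horner steps 5 → 6, so m(8) = 6.
  α_3 = 3: Horner steps 5 → 7, so m(3) = 7.
  α_4 = 6: Horner steps 5 → 9, so m(6) = 9.
  α_5 = 2: Horner steps 5 → 2, so m(2) = 2.
Codeword c = [12, 6, 7, 9, 2] ∈ F_13^5.


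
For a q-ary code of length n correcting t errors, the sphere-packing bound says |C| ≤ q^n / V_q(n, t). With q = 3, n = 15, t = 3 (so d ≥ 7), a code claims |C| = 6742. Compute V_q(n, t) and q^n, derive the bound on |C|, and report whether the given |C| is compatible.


V_q(n, t) = 4091, q^n = 14348907, Hamming bound = 3507, |C| = 6742 > bound (violated).

Step 1: Compute V_q(n, t) = Σ_{j=0}^3 C(n, j) (q−1)^j.
  j = 0: C(15,0)·(2)^0 = 1·1 = 1.
  j = 1: C(15,1)·(2)^1 = 15·2 = 30.
  j = 2: C(15,2)·(2)^2 = 105·4 = 420.
  j = 3: C(15,3)·(2)^3 = 455·8 = 3640.
  V_q(n, t) = 1 + 30 + 420 + 3640 = 4091.
Step 2: q^n = 3^15 = 14348907.
Step 3: Hamming bound ⌊q^n / V_q(n,t)⌋ = ⌊14348907/4091⌋ = 3507.
Step 4: Compare |C| = 6742 to 3507: violated.
The claimed |C| lies above the Hamming bound, so no 3-ary code of length 15 with d ≥ 7 can have 6742 codewords.


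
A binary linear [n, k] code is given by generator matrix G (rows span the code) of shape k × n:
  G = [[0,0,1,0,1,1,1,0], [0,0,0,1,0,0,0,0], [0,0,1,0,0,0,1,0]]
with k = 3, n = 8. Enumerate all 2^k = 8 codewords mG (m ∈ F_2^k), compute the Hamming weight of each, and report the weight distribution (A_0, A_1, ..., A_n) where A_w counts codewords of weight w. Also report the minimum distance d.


Weight distribution: A_0 = 1, A_1 = 1, A_2 = 2, A_3 = 2, A_4 = 1, A_5 = 1. Minimum distance d = 1.

Enumerate all 2^3 = 8 messages m ∈ F_2^3.
For each, compute codeword c = mG in F_2^8, then tally its weight.
  m = 000 → c = 00000000, weight = 0.
  m = 100 → c = 00101110, weight = 4.
  m = 010 → c = 00010000, weight = 1.
  m = 110 → c = 00111110, weight = 5.
  m = 001 → c = 00100010, weight = 2.
  m = 101 → c = 00001100, weight = 2.
  m = 011 → c = 00110010, weight = 3.
  m = 111 → c = 00011100, weight = 3.
Tally weights:
  weight 0: 1 codewords.
  weight 1: 1 codewords.
  weight 2: 2 codewords.
  weight 3: 2 codewords.
  weight 4: 1 codewords.
  weight 5: 1 codewords.
Minimum distance d = smallest w > 0 with A_w > 0 = 1.
Sanity: Σ A_w = 8 = 2^3 = 8 ✓.


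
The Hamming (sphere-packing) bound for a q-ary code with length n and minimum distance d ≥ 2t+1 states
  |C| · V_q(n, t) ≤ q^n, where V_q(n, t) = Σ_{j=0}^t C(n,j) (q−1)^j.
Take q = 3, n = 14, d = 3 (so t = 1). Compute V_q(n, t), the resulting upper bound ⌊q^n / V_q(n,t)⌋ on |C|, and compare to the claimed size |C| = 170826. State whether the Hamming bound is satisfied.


V_q(n, t) = 29, q^n = 4782969, Hamming bound = 164929, |C| = 170826 > bound (violated).

Step 1: Compute V_q(n, t) = Σ_{j=0}^1 C(n, j) (q−1)^j.
  j = 0: C(14,0)·(2)^0 = 1·1 = 1.
  j = 1: C(14,1)·(2)^1 = 14·2 = 28.
  V_q(n, t) = 1 + 28 = 29.
Step 2: q^n = 3^14 = 4782969.
Step 3: Hamming bound ⌊q^n / V_q(n,t)⌋ = ⌊4782969/29⌋ = 164929.
Step 4: Compare |C| = 170826 to 164929: violated.
The claimed |C| lies above the Hamming bound, so no 3-ary code of length 14 with d ≥ 3 can have 170826 codewords.


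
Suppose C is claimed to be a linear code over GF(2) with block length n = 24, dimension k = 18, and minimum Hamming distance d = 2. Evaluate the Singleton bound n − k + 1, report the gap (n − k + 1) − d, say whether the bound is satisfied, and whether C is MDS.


Singleton RHS = n − k + 1 = 7, slack = 5, bound satisfied, not MDS.

Singleton bound: d ≤ n − k + 1.
Here n = 24, k = 18, so n − k + 1 = 7.
Given d = 2, check d ≤ 7: YES.
Slack = (n − k + 1) − d = 5.
The code is NOT MDS (slack = 5 > 0).
Description: the claimed parameters are [24, 18, 2]_2; such a code would be non-MDS.


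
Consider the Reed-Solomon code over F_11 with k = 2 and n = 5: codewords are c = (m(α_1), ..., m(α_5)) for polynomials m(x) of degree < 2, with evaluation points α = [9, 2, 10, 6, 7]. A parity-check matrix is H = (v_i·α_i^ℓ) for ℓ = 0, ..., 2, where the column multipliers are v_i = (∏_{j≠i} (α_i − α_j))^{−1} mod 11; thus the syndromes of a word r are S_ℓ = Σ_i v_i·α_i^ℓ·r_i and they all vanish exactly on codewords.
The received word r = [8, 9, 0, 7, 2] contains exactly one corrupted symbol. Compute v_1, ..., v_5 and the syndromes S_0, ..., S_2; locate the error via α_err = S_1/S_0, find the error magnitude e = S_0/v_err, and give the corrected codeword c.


S = (9, 10, 5), error at position 4, error magnitude e = 8, c = [8, 9, 0, 10, 2].

Step 1: column multipliers v_i = (∏_{j≠i}(α_i − α_j))^{−1} mod 11.
  i = 1 (α = 9): (9−2)(9−10)(9−6)(9−7) = 7·(−1)·3·2 = −42 ≡ 2, so v_1 = 2^{−1} = 6 (mod 11).
  i = 2 (α = 2): (2−9)(2−10)(2−6)(2−7) = (−7)·(−8)·(−4)·(−5) = 1120 ≡ 9, so v_2 = 9^{−1} = 5 (mod 11).
  i = 3 (α = 10): (10−9)(10−2)(10−6)(10−7) = 1·8·4·3 = 96 ≡ 8, so v_3 = 8^{−1} = 7 (mod 11).
  i = 4 (α = 6): (6−9)(6−2)(6−10)(6−7) = (−3)·4·(−4)·(−1) = −48 ≡ 7, so v_4 = 7^{−1} = 8 (mod 11).
  i = 5 (α = 7): (7−9)(7−2)(7−10)(7−6) = (−2)·5·(−3)·1 = 30 ≡ 8, so v_5 = 8^{−1} = 7 (mod 11).
  v = [6, 5, 7, 8, 7].
Step 2: syndromes of r = [8, 9, 0, 7, 2] (all sums mod 11).
  S_0 = Σ v_i r_i = 6·8 + 5·9 + 7·0 + 8·7 + 7·2 = 163 ≡ 9.
  S_1 = Σ v_i α_i r_i = 6·9·8 + 5·2·9 + 7·10·0 + 8·6·7 + 7·7·2 = 956 ≡ 10.
  α_i^2 mod 11 = [4, 4, 1, 3, 5].
  S_2 = Σ v_i α_i^2 r_i = 6·4·8 + 5·4·9 + 7·1·0 + 8·3·7 + 7·5·2 = 610 ≡ 5.
  S = (9, 10, 5) ≠ 0, so r is not a codeword (an error is present).
Step 3: locate the error. For a single error e at position i, S_ℓ = v_i·e·α_i^ℓ, so α_err = S_1/S_0.
  S_0^{−1} = 9^{−1} = 5 (mod 11), so α_err = 10·5 = 50 ≡ 6 = α_4. Error position i = 4.
  Consistency check: S_2/S_1 = 5·10 = 50 ≡ 6 = α_err ✓ (single-error assumption holds).
Step 4: error magnitude e = S_0/v_4 = S_0·∏_{j≠4}(α_4 − α_j) = 9·7 = 63 ≡ 8 (mod 11).
Step 5: correct position 4: c_4 = r_4 − e = 7 − 8 ≡ 10 (mod 11). Hence c = [8, 9, 0, 10, 2].
  Check: interpolating c through the α_i gives m(x) = 3 + 3·x (degree < 2) with m(α_i) = c_i for every i, so c is indeed a codeword.


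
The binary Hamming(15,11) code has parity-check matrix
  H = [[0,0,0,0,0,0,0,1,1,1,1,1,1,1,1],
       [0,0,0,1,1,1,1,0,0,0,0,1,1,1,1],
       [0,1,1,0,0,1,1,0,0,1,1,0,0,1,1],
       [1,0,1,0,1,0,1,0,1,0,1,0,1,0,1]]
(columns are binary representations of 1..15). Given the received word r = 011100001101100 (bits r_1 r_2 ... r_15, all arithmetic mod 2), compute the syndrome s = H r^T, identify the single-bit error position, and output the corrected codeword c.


s = (0, 1, 1, 1)^T, error position = 7, corrected codeword c = 011100101101100

Compute s = H r^T mod 2 one row at a time:
  s_1 = 0 + 1 + 1 + 0 + 1 + 1 + 0 + 0 = 4 ≡ 0 (mod 2).
  s_2 = 1 + 0 + 0 + 0 + 1 + 1 + 0 + 0 = 3 ≡ 1 (mod 2).
  s_3 = 1 + 1 + 0 + 0 + 1 + 0 + 0 + 0 = 3 ≡ 1 (mod 2).
  s_4 = 0 + 1 + 0 + 0 + 1 + 0 + 1 + 0 = 3 ≡ 1 (mod 2).
s = (0, 1, 1, 1)^T — this equals column 7 of H (binary 0111), so error is at position 7.
Correct: flip bit 7 of r = 011100001101100 to get c = 011100101101100.


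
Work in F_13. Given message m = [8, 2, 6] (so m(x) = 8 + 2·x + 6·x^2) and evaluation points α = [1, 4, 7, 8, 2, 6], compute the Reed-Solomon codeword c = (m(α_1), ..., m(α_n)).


c = [3, 8, 4, 5, 10, 2]

Message polynomial: m(x) = 8 + 2·x + 6·x^2 (mod 13).
For each evaluation point α_i, compute m(α_i) mod 13:
  α_1 = 1: Horner steps 6 → 8 → 3, so m(1) = 3.
  α_2 = 4: Horner steps 6 → 0 → 8, so m(4) = 8.
  α_3 = 7: Horner steps 6 → 5 → 4, so m(7) = 4.
  α_4 = 8: Horner steps 6 → 11 → 5, so m(8) = 5.
  α_5 = 2: Horner steps 6 → 1 → 10, so m(2) = 10.
  α_6 = 6: Horner steps 6 → 12 → 2, so m(6) = 2.
Codeword c = [3, 8, 4, 5, 10, 2] ∈ F_13^6.


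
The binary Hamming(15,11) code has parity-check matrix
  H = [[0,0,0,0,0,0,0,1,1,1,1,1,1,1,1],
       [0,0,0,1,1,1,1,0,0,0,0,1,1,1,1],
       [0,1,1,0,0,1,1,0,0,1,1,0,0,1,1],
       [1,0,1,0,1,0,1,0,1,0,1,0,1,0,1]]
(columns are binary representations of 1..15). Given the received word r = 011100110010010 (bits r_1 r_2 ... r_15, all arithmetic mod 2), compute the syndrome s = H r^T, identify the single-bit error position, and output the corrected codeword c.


s = (1, 1, 1, 1)^T, error position = 15, corrected codeword c = 011100110010011

Compute s = H r^T mod 2 one row at a time:
  s_1 = 1 + 0 + 0 + 1 + 0 + 0 + 1 + 0 = 3 ≡ 1 (mod 2).
  s_2 = 1 + 0 + 0 + 1 + 0 + 0 + 1 + 0 = 3 ≡ 1 (mod 2).
  s_3 = 1 + 1 + 0 + 1 + 0 + 1 + 1 + 0 = 5 ≡ 1 (mod 2).
  s_4 = 0 + 1 + 0 + 1 + 0 + 1 + 0 + 0 = 3 ≡ 1 (mod 2).
s = (1, 1, 1, 1)^T — this equals column 15 of H (binary 1111), so error is at position 15.
Correct: flip bit 15 of r = 011100110010010 to get c = 011100110010011.
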